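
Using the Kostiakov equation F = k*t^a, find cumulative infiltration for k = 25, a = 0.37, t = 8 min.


F = k * t^a = 25 * 8^0.37
F = 25 * 2.158456

53.9614 mm


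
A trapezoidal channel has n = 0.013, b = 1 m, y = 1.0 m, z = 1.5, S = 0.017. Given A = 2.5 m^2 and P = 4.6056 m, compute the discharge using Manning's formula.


R = A/P = 2.5/4.6056 = 0.542817
Q = (1/0.013) * 2.5 * 0.542817^(2/3) * 0.017^0.5

16.6849 m^3/s


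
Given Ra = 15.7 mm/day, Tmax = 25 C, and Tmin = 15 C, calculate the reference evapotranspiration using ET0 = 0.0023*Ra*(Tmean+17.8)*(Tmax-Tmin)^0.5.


Tmean = (Tmax + Tmin)/2 = (25 + 15)/2 = 20.0
ET0 = 0.0023 * 15.7 * (20.0 + 17.8) * sqrt(25 - 15)
ET0 = 0.0023 * 15.7 * 37.8 * 3.162278

4.3164 mm/day


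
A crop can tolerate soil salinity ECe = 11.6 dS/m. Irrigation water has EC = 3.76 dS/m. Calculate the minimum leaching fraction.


LR = ECiw / (5*ECe - ECiw)
LR = 3.76 / (5*11.6 - 3.76)
LR = 3.76 / 54.2400

0.0693


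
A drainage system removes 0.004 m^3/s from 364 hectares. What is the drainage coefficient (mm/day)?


DC = Q * 86400 / (A * 10000) * 1000
DC = 0.004 * 86400 / (364 * 10000) * 1000
DC = 345600.0000 / 3640000

0.0949 mm/day


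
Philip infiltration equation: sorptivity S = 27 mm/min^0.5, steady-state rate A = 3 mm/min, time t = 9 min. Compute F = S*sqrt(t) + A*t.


F = S*sqrt(t) + A*t
F = 27*sqrt(9) + 3*9
F = 27*3.000000 + 27

108.0000 mm


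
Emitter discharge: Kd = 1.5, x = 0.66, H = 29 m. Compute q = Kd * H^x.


q = Kd * H^x = 1.5 * 29^0.66 = 1.5 * 9.229596

13.8444 L/h


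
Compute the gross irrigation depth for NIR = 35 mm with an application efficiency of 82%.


Ea = 82% = 0.82
GID = NIR / Ea = 35 / 0.82 = 42.6829 mm

42.6829 mm


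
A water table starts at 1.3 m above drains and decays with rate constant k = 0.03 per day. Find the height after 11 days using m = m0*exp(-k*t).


m = m0 * exp(-k*t)
m = 1.3 * exp(-0.03 * 11)
m = 1.3 * exp(-0.3300)

0.9346 m


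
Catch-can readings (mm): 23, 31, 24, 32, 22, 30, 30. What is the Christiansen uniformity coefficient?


mean = 27.428571 mm
MAD = 3.795918 mm
CU = (1 - 3.795918/27.428571)*100

86.1607 %


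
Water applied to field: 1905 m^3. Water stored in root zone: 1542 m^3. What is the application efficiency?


Ea = V_root / V_field * 100 = 1542 / 1905 * 100 = 80.9449%

80.9449 %


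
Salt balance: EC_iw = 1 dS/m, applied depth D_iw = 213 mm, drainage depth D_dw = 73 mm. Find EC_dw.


EC_dw = EC_iw * D_iw / D_dw
EC_dw = 1 * 213 / 73
EC_dw = 213 / 73

2.9178 dS/m


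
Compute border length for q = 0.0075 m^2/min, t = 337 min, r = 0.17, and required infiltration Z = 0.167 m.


L = q*t/((1+r)*Z)
L = 0.0075*337/((1+0.17)*0.167)
L = 2.5275/0.19539

12.9357 m


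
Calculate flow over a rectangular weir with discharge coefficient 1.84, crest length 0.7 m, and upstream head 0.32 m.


Q = C * L * H^(3/2) = 1.84 * 0.7 * 0.32^1.5 = 1.84 * 0.7 * 0.181019

0.2332 m^3/s


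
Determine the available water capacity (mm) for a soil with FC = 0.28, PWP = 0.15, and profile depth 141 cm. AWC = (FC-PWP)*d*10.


AWC = (FC - PWP) * d * 10
AWC = (0.28 - 0.15) * 141 * 10
AWC = 0.1300 * 141 * 10

183.3000 mm


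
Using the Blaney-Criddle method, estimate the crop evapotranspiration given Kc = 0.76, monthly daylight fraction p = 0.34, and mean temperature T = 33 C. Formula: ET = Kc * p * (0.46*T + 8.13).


ET = Kc * p * (0.46*T + 8.13)
ET = 0.76 * 0.34 * (0.46*33 + 8.13)
ET = 0.76 * 0.34 * 23.3100

6.0233 mm/day


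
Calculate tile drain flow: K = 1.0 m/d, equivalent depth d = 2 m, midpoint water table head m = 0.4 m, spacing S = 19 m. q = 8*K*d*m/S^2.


q = 8*K*d*m/S^2
q = 8*1.0*2*0.4/19^2
q = 6.4000 / 361

0.0177 m/d


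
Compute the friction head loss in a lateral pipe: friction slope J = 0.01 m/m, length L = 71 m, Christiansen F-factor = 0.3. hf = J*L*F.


hf = J * L * F = 0.01 * 71 * 0.3 = 0.2130 m

0.2130 m


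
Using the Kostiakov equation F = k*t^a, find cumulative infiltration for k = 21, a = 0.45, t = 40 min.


F = k * t^a = 21 * 40^0.45
F = 21 * 5.259289

110.4451 mm


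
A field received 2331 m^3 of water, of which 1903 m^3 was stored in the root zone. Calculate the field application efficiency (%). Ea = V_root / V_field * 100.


Ea = V_root / V_field * 100 = 1903 / 2331 * 100 = 81.6388%

81.6388 %


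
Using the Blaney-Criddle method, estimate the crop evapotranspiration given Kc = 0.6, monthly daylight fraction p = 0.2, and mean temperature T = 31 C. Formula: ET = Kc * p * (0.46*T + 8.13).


ET = Kc * p * (0.46*T + 8.13)
ET = 0.6 * 0.2 * (0.46*31 + 8.13)
ET = 0.6 * 0.2 * 22.3900

2.6868 mm/day


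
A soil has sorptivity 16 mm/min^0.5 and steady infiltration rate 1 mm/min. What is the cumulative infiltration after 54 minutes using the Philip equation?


F = S*sqrt(t) + A*t
F = 16*sqrt(54) + 1*54
F = 16*7.348469 + 54

171.5755 mm


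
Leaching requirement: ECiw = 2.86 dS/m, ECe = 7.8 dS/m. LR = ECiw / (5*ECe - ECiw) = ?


LR = ECiw / (5*ECe - ECiw)
LR = 2.86 / (5*7.8 - 2.86)
LR = 2.86 / 36.1400

0.0791


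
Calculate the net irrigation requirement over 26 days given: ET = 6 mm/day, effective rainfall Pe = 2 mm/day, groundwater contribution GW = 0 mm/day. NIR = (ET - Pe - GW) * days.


Daily deficit = ET - Pe - GW = 6 - 2 - 0 = 4 mm/day
NIR = 4 * 26 = 104 mm

104.0000 mm


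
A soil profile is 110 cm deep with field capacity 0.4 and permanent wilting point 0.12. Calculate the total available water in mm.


AWC = (FC - PWP) * d * 10
AWC = (0.4 - 0.12) * 110 * 10
AWC = 0.2800 * 110 * 10

308.0000 mm


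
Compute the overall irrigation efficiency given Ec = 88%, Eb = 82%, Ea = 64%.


Ec = 0.88, Eb = 0.82, Ea = 0.64
E = 0.88 * 0.82 * 0.64 * 100 = 46.1824%

46.1824 %


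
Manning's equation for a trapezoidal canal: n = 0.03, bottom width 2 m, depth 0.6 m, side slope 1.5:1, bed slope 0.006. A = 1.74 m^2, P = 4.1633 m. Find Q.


R = A/P = 1.74/4.1633 = 0.417938
Q = (1/0.03) * 1.74 * 0.417938^(2/3) * 0.006^0.5

2.5114 m^3/s


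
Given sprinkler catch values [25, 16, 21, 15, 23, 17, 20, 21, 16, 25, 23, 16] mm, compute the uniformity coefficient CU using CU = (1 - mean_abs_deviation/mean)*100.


mean = 19.833333 mm
MAD = 3.194444 mm
CU = (1 - 3.194444/19.833333)*100

83.8936 %


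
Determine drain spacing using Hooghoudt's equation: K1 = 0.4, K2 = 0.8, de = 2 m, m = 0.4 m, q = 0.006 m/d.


S^2 = 8*K2*de*m/q + 4*K1*m^2/q
S^2 = 8*0.8*2*0.4/0.006 + 4*0.4*0.4^2/0.006
S = sqrt(896.0000)

29.9333 m


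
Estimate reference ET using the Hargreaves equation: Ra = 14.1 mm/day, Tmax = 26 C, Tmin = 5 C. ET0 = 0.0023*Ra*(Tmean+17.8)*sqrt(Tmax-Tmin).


Tmean = (Tmax + Tmin)/2 = (26 + 5)/2 = 15.5
ET0 = 0.0023 * 14.1 * (15.5 + 17.8) * sqrt(26 - 5)
ET0 = 0.0023 * 14.1 * 33.3 * 4.582576

4.9488 mm/day


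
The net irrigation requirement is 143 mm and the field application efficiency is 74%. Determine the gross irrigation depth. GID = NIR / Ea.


Ea = 74% = 0.74
GID = NIR / Ea = 143 / 0.74 = 193.2432 mm

193.2432 mm


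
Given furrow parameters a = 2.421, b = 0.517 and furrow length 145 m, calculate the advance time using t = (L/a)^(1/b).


t = (L/a)^(1/b)
t = (145/2.421)^(1/0.517)
t = 59.892606^(1/0.517)

2740.6855 min


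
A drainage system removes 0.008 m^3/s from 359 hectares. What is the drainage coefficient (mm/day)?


DC = Q * 86400 / (A * 10000) * 1000
DC = 0.008 * 86400 / (359 * 10000) * 1000
DC = 691200.0000 / 3590000

0.1925 mm/day


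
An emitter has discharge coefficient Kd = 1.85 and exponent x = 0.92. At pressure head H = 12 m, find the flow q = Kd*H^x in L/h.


q = Kd * H^x = 1.85 * 12^0.92 = 1.85 * 9.836639

18.1978 L/h


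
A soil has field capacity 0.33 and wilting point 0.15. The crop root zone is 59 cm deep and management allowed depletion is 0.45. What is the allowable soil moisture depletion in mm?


SMD = (FC - PWP) * d * MAD * 10
SMD = (0.33 - 0.15) * 59 * 0.45 * 10
SMD = 0.1800 * 59 * 0.45 * 10

47.7900 mm


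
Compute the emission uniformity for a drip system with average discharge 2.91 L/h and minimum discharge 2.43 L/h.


EU = (q_min/q_avg)*100 = (2.43/2.91)*100 = 83.5052%

83.5052 %


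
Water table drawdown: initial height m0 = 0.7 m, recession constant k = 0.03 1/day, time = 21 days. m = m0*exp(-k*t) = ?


m = m0 * exp(-k*t)
m = 0.7 * exp(-0.03 * 21)
m = 0.7 * exp(-0.6300)

0.3728 m


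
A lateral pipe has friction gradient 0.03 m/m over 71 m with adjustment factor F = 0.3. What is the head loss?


hf = J * L * F = 0.03 * 71 * 0.3 = 0.6390 m

0.6390 m


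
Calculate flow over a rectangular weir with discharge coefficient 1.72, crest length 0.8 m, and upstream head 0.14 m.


Q = C * L * H^(3/2) = 1.72 * 0.8 * 0.14^1.5 = 1.72 * 0.8 * 0.052383

0.0721 m^3/s


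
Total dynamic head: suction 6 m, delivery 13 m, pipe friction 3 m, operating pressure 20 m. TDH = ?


TDH = Hs + Hd + hf + Hp = 6 + 13 + 3 + 20 = 42

42 m


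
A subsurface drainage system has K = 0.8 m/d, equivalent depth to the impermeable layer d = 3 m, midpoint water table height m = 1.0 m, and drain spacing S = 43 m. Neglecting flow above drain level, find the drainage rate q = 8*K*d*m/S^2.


q = 8*K*d*m/S^2
q = 8*0.8*3*1.0/43^2
q = 19.2000 / 1849

0.0104 m/d


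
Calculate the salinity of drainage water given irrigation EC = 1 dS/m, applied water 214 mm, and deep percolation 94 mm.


EC_dw = EC_iw * D_iw / D_dw
EC_dw = 1 * 214 / 94
EC_dw = 214 / 94

2.2766 dS/m


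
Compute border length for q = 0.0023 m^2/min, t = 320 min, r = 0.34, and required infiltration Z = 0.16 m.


L = q*t/((1+r)*Z)
L = 0.0023*320/((1+0.34)*0.16)
L = 0.736/0.2144

3.4328 m


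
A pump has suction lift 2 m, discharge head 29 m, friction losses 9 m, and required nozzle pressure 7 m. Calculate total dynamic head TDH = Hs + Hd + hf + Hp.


TDH = Hs + Hd + hf + Hp = 2 + 29 + 9 + 7 = 47

47 m


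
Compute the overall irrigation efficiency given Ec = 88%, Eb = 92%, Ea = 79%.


Ec = 0.88, Eb = 0.92, Ea = 0.79
E = 0.88 * 0.92 * 0.79 * 100 = 63.9584%

63.9584 %


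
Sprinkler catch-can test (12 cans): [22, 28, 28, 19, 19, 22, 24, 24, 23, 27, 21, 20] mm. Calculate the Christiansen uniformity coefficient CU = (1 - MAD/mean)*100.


mean = 23.083333 mm
MAD = 2.597222 mm
CU = (1 - 2.597222/23.083333)*100

88.7485 %


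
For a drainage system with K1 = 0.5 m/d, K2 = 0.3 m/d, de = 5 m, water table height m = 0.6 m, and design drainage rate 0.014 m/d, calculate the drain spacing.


S^2 = 8*K2*de*m/q + 4*K1*m^2/q
S^2 = 8*0.3*5*0.6/0.014 + 4*0.5*0.6^2/0.014
S = sqrt(565.7143)

23.7847 m


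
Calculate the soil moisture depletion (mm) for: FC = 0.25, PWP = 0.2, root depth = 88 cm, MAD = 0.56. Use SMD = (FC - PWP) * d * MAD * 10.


SMD = (FC - PWP) * d * MAD * 10
SMD = (0.25 - 0.2) * 88 * 0.56 * 10
SMD = 0.0500 * 88 * 0.56 * 10

24.6400 mm


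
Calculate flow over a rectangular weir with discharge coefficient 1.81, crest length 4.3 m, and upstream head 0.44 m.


Q = C * L * H^(3/2) = 1.81 * 4.3 * 0.44^1.5 = 1.81 * 4.3 * 0.291863

2.2716 m^3/s


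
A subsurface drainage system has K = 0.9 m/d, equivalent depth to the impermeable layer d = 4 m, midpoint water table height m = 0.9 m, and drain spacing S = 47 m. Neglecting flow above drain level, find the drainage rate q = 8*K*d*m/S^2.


q = 8*K*d*m/S^2
q = 8*0.9*4*0.9/47^2
q = 25.9200 / 2209

0.0117 m/d


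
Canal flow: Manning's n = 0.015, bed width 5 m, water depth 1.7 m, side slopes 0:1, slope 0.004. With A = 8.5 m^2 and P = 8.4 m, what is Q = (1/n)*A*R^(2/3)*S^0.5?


R = A/P = 8.5/8.4 = 1.011905
Q = (1/0.015) * 8.5 * 1.011905^(2/3) * 0.004^0.5

36.1230 m^3/s


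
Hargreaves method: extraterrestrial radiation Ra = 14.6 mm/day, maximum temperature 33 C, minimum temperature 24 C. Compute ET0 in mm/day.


Tmean = (Tmax + Tmin)/2 = (33 + 24)/2 = 28.5
ET0 = 0.0023 * 14.6 * (28.5 + 17.8) * sqrt(33 - 24)
ET0 = 0.0023 * 14.6 * 46.3 * 3.000000

4.6643 mm/day


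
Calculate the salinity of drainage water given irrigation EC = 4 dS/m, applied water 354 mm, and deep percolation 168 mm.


EC_dw = EC_iw * D_iw / D_dw
EC_dw = 4 * 354 / 168
EC_dw = 1416 / 168

8.4286 dS/m


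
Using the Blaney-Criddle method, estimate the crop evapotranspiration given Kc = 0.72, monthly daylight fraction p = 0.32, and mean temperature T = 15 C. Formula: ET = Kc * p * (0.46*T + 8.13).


ET = Kc * p * (0.46*T + 8.13)
ET = 0.72 * 0.32 * (0.46*15 + 8.13)
ET = 0.72 * 0.32 * 15.0300

3.4629 mm/day


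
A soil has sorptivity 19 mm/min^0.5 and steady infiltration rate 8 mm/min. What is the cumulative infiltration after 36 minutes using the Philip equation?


F = S*sqrt(t) + A*t
F = 19*sqrt(36) + 8*36
F = 19*6.000000 + 288

402.0000 mm


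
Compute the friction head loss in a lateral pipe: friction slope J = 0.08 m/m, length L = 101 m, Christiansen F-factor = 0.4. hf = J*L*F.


hf = J * L * F = 0.08 * 101 * 0.4 = 3.2320 m

3.2320 m


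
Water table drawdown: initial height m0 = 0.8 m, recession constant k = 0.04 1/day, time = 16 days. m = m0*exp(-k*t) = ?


m = m0 * exp(-k*t)
m = 0.8 * exp(-0.04 * 16)
m = 0.8 * exp(-0.6400)

0.4218 m


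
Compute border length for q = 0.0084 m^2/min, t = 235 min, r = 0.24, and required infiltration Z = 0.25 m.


L = q*t/((1+r)*Z)
L = 0.0084*235/((1+0.24)*0.25)
L = 1.974/0.31

6.3677 m


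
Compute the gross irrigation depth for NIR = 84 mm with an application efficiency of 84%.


Ea = 84% = 0.84
GID = NIR / Ea = 84 / 0.84 = 100.0000 mm

100.0000 mm


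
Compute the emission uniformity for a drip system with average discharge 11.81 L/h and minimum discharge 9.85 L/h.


EU = (q_min/q_avg)*100 = (9.85/11.81)*100 = 83.4039%

83.4039 %


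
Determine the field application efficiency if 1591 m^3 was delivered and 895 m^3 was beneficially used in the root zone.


Ea = V_root / V_field * 100 = 895 / 1591 * 100 = 56.2539%

56.2539 %


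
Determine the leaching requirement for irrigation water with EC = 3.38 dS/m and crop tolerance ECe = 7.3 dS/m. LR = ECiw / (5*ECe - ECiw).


LR = ECiw / (5*ECe - ECiw)
LR = 3.38 / (5*7.3 - 3.38)
LR = 3.38 / 33.1200

0.1021


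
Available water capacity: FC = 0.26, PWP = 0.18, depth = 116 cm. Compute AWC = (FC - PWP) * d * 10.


AWC = (FC - PWP) * d * 10
AWC = (0.26 - 0.18) * 116 * 10
AWC = 0.0800 * 116 * 10

92.8000 mm


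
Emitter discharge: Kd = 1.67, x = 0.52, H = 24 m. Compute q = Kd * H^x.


q = Kd * H^x = 1.67 * 24^0.52 = 1.67 * 5.220473

8.7182 L/h


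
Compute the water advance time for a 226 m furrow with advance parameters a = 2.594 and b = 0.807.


t = (L/a)^(1/b)
t = (226/2.594)^(1/0.807)
t = 87.124133^(1/0.807)

253.5928 min


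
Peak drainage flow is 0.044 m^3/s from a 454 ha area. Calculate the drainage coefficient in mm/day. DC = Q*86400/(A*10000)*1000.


DC = Q * 86400 / (A * 10000) * 1000
DC = 0.044 * 86400 / (454 * 10000) * 1000
DC = 3801600.0000 / 4540000

0.8374 mm/day


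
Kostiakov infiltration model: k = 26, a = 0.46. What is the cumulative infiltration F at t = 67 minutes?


F = k * t^a = 26 * 67^0.46
F = 26 * 6.918221

179.8737 mm


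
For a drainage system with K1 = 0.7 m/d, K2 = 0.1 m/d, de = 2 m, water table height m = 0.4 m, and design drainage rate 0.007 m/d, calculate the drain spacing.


S^2 = 8*K2*de*m/q + 4*K1*m^2/q
S^2 = 8*0.1*2*0.4/0.007 + 4*0.7*0.4^2/0.007
S = sqrt(155.4286)

12.4671 m


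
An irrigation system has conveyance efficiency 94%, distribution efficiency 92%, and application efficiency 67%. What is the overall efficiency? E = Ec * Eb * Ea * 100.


Ec = 0.94, Eb = 0.92, Ea = 0.67
E = 0.94 * 0.92 * 0.67 * 100 = 57.9416%

57.9416 %


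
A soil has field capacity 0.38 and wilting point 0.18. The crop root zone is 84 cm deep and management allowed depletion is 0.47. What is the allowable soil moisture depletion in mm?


SMD = (FC - PWP) * d * MAD * 10
SMD = (0.38 - 0.18) * 84 * 0.47 * 10
SMD = 0.2000 * 84 * 0.47 * 10

78.9600 mm


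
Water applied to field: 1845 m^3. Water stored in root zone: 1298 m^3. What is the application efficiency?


Ea = V_root / V_field * 100 = 1298 / 1845 * 100 = 70.3523%

70.3523 %


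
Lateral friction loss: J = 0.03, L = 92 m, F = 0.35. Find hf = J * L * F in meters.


hf = J * L * F = 0.03 * 92 * 0.35 = 0.9660 m

0.9660 m


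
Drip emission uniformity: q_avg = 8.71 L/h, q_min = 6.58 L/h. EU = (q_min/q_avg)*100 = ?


EU = (q_min/q_avg)*100 = (6.58/8.71)*100 = 75.5454%

75.5454 %


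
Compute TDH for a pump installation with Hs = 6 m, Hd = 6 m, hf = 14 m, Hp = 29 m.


TDH = Hs + Hd + hf + Hp = 6 + 6 + 14 + 29 = 55

55 m


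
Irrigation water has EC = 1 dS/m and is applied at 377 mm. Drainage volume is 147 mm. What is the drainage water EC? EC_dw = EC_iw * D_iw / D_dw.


EC_dw = EC_iw * D_iw / D_dw
EC_dw = 1 * 377 / 147
EC_dw = 377 / 147

2.5646 dS/m


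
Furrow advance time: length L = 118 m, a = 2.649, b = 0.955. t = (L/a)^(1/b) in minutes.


t = (L/a)^(1/b)
t = (118/2.649)^(1/0.955)
t = 44.545111^(1/0.955)

53.2712 min


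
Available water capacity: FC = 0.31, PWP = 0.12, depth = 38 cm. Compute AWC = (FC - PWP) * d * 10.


AWC = (FC - PWP) * d * 10
AWC = (0.31 - 0.12) * 38 * 10
AWC = 0.1900 * 38 * 10

72.2000 mm


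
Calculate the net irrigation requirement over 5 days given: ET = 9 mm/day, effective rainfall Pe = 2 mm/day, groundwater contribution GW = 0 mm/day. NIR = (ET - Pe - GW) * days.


Daily deficit = ET - Pe - GW = 9 - 2 - 0 = 7 mm/day
NIR = 7 * 5 = 35 mm

35.0000 mm


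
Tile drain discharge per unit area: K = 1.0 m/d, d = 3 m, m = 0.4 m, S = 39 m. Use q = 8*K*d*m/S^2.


q = 8*K*d*m/S^2
q = 8*1.0*3*0.4/39^2
q = 9.6000 / 1521

0.0063 m/d


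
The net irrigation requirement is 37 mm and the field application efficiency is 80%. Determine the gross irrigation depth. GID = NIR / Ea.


Ea = 80% = 0.8
GID = NIR / Ea = 37 / 0.8 = 46.2500 mm

46.2500 mm


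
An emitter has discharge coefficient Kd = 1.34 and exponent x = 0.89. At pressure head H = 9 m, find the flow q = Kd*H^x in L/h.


q = Kd * H^x = 1.34 * 9^0.89 = 1.34 * 7.067663

9.4707 L/h


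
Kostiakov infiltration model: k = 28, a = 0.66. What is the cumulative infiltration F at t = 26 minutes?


F = k * t^a = 28 * 26^0.66
F = 28 * 8.587810

240.4587 mm


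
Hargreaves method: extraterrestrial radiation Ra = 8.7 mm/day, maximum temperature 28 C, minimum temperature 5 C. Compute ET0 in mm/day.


Tmean = (Tmax + Tmin)/2 = (28 + 5)/2 = 16.5
ET0 = 0.0023 * 8.7 * (16.5 + 17.8) * sqrt(28 - 5)
ET0 = 0.0023 * 8.7 * 34.3 * 4.795832

3.2916 mm/day


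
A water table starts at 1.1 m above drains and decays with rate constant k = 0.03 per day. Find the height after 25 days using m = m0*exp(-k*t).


m = m0 * exp(-k*t)
m = 1.1 * exp(-0.03 * 25)
m = 1.1 * exp(-0.7500)

0.5196 m


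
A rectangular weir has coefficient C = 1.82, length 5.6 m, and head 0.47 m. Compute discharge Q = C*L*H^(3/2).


Q = C * L * H^(3/2) = 1.82 * 5.6 * 0.47^1.5 = 1.82 * 5.6 * 0.322216

3.2840 m^3/s


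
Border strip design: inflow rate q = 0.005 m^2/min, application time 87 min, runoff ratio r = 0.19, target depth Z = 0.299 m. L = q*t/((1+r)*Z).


L = q*t/((1+r)*Z)
L = 0.005*87/((1+0.19)*0.299)
L = 0.435/0.35581

1.2226 m


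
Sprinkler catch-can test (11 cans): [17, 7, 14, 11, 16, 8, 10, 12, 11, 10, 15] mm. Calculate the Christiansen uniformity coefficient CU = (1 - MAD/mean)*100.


mean = 11.909091 mm
MAD = 2.628099 mm
CU = (1 - 2.628099/11.909091)*100

77.9320 %


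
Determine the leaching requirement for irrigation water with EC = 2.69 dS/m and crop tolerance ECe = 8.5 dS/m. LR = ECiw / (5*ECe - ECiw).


LR = ECiw / (5*ECe - ECiw)
LR = 2.69 / (5*8.5 - 2.69)
LR = 2.69 / 39.8100

0.0676


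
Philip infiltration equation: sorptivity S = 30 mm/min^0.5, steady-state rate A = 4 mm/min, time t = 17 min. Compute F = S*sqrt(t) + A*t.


F = S*sqrt(t) + A*t
F = 30*sqrt(17) + 4*17
F = 30*4.123106 + 68

191.6932 mm


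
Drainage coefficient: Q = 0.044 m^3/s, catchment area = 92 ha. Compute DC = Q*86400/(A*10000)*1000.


DC = Q * 86400 / (A * 10000) * 1000
DC = 0.044 * 86400 / (92 * 10000) * 1000
DC = 3801600.0000 / 920000

4.1322 mm/day


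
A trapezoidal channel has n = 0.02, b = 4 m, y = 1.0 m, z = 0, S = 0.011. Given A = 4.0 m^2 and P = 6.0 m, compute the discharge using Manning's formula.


R = A/P = 4.0/6.0 = 0.666667
Q = (1/0.02) * 4.0 * 0.666667^(2/3) * 0.011^0.5

16.0078 m^3/s


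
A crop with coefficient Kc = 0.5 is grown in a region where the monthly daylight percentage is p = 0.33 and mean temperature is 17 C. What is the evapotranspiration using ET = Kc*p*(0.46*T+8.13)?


ET = Kc * p * (0.46*T + 8.13)
ET = 0.5 * 0.33 * (0.46*17 + 8.13)
ET = 0.5 * 0.33 * 15.9500

2.6318 mm/day


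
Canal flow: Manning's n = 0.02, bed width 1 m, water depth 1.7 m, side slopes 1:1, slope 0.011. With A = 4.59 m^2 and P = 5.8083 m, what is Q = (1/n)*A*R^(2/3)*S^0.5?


R = A/P = 4.59/5.8083 = 0.790248
Q = (1/0.02) * 4.59 * 0.790248^(2/3) * 0.011^0.5

20.5741 m^3/s


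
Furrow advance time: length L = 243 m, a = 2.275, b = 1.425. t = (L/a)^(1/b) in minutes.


t = (L/a)^(1/b)
t = (243/2.275)^(1/1.425)
t = 106.813187^(1/1.425)

26.5214 min


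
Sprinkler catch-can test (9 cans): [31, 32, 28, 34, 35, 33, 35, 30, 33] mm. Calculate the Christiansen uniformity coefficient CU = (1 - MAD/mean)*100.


mean = 32.333333 mm
MAD = 1.851852 mm
CU = (1 - 1.851852/32.333333)*100

94.2726 %


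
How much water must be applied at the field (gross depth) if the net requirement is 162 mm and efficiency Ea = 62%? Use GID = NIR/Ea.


Ea = 62% = 0.62
GID = NIR / Ea = 162 / 0.62 = 261.2903 mm

261.2903 mm


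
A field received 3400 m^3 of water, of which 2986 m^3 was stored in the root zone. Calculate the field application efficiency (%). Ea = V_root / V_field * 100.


Ea = V_root / V_field * 100 = 2986 / 3400 * 100 = 87.8235%

87.8235 %


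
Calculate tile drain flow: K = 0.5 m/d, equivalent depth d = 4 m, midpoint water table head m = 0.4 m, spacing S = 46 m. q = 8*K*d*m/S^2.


q = 8*K*d*m/S^2
q = 8*0.5*4*0.4/46^2
q = 6.4000 / 2116

0.0030 m/d


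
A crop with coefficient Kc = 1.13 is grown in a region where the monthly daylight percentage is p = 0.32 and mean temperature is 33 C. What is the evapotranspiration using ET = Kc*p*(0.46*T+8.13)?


ET = Kc * p * (0.46*T + 8.13)
ET = 1.13 * 0.32 * (0.46*33 + 8.13)
ET = 1.13 * 0.32 * 23.3100

8.4289 mm/day


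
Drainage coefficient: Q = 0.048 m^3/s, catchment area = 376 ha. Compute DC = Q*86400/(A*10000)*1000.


DC = Q * 86400 / (A * 10000) * 1000
DC = 0.048 * 86400 / (376 * 10000) * 1000
DC = 4147200.0000 / 3760000

1.1030 mm/day


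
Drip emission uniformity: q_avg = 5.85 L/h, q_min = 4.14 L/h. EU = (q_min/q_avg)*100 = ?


EU = (q_min/q_avg)*100 = (4.14/5.85)*100 = 70.7692%

70.7692 %


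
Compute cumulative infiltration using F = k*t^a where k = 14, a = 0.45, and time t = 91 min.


F = k * t^a = 14 * 91^0.45
F = 14 * 7.613224

106.5851 mm


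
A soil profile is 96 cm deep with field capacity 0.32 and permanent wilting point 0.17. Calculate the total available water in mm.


AWC = (FC - PWP) * d * 10
AWC = (0.32 - 0.17) * 96 * 10
AWC = 0.1500 * 96 * 10

144.0000 mm


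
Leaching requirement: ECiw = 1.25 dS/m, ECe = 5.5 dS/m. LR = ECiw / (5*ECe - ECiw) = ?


LR = ECiw / (5*ECe - ECiw)
LR = 1.25 / (5*5.5 - 1.25)
LR = 1.25 / 26.2500

0.0476


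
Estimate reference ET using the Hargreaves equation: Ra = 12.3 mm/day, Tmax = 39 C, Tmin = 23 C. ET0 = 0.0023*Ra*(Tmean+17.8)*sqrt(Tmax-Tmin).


Tmean = (Tmax + Tmin)/2 = (39 + 23)/2 = 31.0
ET0 = 0.0023 * 12.3 * (31.0 + 17.8) * sqrt(39 - 23)
ET0 = 0.0023 * 12.3 * 48.8 * 4.000000

5.5222 mm/day


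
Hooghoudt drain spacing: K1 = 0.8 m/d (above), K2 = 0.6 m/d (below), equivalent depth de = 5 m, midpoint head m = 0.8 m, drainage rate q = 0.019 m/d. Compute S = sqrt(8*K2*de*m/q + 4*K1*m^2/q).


S^2 = 8*K2*de*m/q + 4*K1*m^2/q
S^2 = 8*0.6*5*0.8/0.019 + 4*0.8*0.8^2/0.019
S = sqrt(1118.3158)

33.4412 m


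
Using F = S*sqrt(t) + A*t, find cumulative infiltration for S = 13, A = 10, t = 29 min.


F = S*sqrt(t) + A*t
F = 13*sqrt(29) + 10*29
F = 13*5.385165 + 290

360.0071 mm


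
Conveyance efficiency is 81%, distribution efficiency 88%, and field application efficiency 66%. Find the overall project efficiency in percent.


Ec = 0.81, Eb = 0.88, Ea = 0.66
E = 0.81 * 0.88 * 0.66 * 100 = 47.0448%

47.0448 %


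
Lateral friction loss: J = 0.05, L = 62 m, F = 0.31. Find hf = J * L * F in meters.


hf = J * L * F = 0.05 * 62 * 0.31 = 0.9610 m

0.9610 m


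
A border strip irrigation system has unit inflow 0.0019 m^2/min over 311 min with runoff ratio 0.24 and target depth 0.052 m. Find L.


L = q*t/((1+r)*Z)
L = 0.0019*311/((1+0.24)*0.052)
L = 0.5909/0.06448

9.1641 m


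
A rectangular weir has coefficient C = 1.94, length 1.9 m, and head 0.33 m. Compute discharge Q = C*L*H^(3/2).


Q = C * L * H^(3/2) = 1.94 * 1.9 * 0.33^1.5 = 1.94 * 1.9 * 0.189571

0.6988 m^3/s


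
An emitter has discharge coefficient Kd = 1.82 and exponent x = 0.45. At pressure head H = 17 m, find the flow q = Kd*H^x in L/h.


q = Kd * H^x = 1.82 * 17^0.45 = 1.82 * 3.578508

6.5129 L/h


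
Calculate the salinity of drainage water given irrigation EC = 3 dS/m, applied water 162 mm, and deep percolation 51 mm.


EC_dw = EC_iw * D_iw / D_dw
EC_dw = 3 * 162 / 51
EC_dw = 486 / 51

9.5294 dS/m


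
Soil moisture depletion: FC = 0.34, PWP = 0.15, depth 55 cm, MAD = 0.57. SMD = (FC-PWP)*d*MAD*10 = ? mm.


SMD = (FC - PWP) * d * MAD * 10
SMD = (0.34 - 0.15) * 55 * 0.57 * 10
SMD = 0.1900 * 55 * 0.57 * 10

59.5650 mm


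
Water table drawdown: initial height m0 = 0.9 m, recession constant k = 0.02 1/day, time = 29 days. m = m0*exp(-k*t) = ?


m = m0 * exp(-k*t)
m = 0.9 * exp(-0.02 * 29)
m = 0.9 * exp(-0.5800)

0.5039 m


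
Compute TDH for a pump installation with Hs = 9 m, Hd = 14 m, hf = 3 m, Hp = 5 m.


TDH = Hs + Hd + hf + Hp = 9 + 14 + 3 + 5 = 31

31 m


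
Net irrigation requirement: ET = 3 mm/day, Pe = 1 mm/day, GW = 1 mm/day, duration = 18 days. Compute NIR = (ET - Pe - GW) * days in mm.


Daily deficit = ET - Pe - GW = 3 - 1 - 1 = 1 mm/day
NIR = 1 * 18 = 18 mm

18.0000 mm


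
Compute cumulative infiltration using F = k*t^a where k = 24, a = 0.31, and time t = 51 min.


F = k * t^a = 24 * 51^0.31
F = 24 * 3.383349

81.2004 mm


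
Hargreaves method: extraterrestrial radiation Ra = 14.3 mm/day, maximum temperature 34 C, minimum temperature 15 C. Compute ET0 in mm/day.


Tmean = (Tmax + Tmin)/2 = (34 + 15)/2 = 24.5
ET0 = 0.0023 * 14.3 * (24.5 + 17.8) * sqrt(34 - 15)
ET0 = 0.0023 * 14.3 * 42.3 * 4.358899

6.0643 mm/day


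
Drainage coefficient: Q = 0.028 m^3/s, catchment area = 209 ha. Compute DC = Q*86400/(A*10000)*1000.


DC = Q * 86400 / (A * 10000) * 1000
DC = 0.028 * 86400 / (209 * 10000) * 1000
DC = 2419200.0000 / 2090000

1.1575 mm/day


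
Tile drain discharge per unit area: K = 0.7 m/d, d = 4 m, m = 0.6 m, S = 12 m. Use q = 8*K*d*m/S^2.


q = 8*K*d*m/S^2
q = 8*0.7*4*0.6/12^2
q = 13.4400 / 144

0.0933 m/d


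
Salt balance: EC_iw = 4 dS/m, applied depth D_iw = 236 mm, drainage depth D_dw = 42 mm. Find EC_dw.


EC_dw = EC_iw * D_iw / D_dw
EC_dw = 4 * 236 / 42
EC_dw = 944 / 42

22.4762 dS/m


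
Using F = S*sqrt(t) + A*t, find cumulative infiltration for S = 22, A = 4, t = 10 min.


F = S*sqrt(t) + A*t
F = 22*sqrt(10) + 4*10
F = 22*3.162278 + 40

109.5701 mm


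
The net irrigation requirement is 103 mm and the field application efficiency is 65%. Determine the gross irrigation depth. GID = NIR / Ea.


Ea = 65% = 0.65
GID = NIR / Ea = 103 / 0.65 = 158.4615 mm

158.4615 mm


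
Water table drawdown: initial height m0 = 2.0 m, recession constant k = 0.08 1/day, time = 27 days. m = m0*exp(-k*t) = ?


m = m0 * exp(-k*t)
m = 2.0 * exp(-0.08 * 27)
m = 2.0 * exp(-2.1600)

0.2307 m


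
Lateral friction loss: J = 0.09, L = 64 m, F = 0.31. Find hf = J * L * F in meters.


hf = J * L * F = 0.09 * 64 * 0.31 = 1.7856 m

1.7856 m


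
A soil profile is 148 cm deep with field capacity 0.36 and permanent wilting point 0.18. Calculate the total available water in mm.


AWC = (FC - PWP) * d * 10
AWC = (0.36 - 0.18) * 148 * 10
AWC = 0.1800 * 148 * 10

266.4000 mm


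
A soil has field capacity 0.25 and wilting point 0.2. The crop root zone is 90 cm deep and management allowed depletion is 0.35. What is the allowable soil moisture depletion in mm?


SMD = (FC - PWP) * d * MAD * 10
SMD = (0.25 - 0.2) * 90 * 0.35 * 10
SMD = 0.0500 * 90 * 0.35 * 10

15.7500 mm


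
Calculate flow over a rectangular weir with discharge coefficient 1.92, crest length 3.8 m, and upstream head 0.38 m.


Q = C * L * H^(3/2) = 1.92 * 3.8 * 0.38^1.5 = 1.92 * 3.8 * 0.234248

1.7091 m^3/s


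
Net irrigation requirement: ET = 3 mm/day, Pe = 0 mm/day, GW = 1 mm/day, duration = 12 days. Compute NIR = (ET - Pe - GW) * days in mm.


Daily deficit = ET - Pe - GW = 3 - 0 - 1 = 2 mm/day
NIR = 2 * 12 = 24 mm

24.0000 mm


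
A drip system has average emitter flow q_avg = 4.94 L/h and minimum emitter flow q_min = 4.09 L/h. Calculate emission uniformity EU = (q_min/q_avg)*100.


EU = (q_min/q_avg)*100 = (4.09/4.94)*100 = 82.7935%

82.7935 %


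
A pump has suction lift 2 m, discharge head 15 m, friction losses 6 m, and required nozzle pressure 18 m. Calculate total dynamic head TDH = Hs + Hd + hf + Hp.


TDH = Hs + Hd + hf + Hp = 2 + 15 + 6 + 18 = 41

41 m


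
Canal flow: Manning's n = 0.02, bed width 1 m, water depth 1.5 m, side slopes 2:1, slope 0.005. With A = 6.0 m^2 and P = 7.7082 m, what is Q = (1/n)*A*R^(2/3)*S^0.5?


R = A/P = 6.0/7.7082 = 0.778392
Q = (1/0.02) * 6.0 * 0.778392^(2/3) * 0.005^0.5

17.9503 m^3/s


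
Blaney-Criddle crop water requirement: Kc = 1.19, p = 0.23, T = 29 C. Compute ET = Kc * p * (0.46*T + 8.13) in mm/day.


ET = Kc * p * (0.46*T + 8.13)
ET = 1.19 * 0.23 * (0.46*29 + 8.13)
ET = 1.19 * 0.23 * 21.4700

5.8763 mm/day


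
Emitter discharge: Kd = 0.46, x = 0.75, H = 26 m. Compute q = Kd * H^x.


q = Kd * H^x = 0.46 * 26^0.75 = 0.46 * 11.514100

5.2965 L/h


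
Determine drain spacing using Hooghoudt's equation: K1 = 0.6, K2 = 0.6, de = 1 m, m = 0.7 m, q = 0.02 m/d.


S^2 = 8*K2*de*m/q + 4*K1*m^2/q
S^2 = 8*0.6*1*0.7/0.02 + 4*0.6*0.7^2/0.02
S = sqrt(226.8000)

15.0599 m


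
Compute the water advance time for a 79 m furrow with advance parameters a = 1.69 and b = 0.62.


t = (L/a)^(1/b)
t = (79/1.69)^(1/0.62)
t = 46.745562^(1/0.62)

493.3211 min


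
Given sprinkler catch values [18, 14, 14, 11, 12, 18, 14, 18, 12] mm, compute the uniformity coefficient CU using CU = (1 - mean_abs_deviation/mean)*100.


mean = 14.555556 mm
MAD = 2.296296 mm
CU = (1 - 2.296296/14.555556)*100

84.2239 %


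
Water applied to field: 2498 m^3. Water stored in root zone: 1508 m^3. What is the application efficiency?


Ea = V_root / V_field * 100 = 1508 / 2498 * 100 = 60.3683%

60.3683 %


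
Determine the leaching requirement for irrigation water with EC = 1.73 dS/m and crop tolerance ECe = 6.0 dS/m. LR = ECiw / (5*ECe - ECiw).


LR = ECiw / (5*ECe - ECiw)
LR = 1.73 / (5*6.0 - 1.73)
LR = 1.73 / 28.2700

0.0612


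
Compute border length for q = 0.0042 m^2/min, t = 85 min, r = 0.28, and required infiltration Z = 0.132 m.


L = q*t/((1+r)*Z)
L = 0.0042*85/((1+0.28)*0.132)
L = 0.357/0.16896

2.1129 m


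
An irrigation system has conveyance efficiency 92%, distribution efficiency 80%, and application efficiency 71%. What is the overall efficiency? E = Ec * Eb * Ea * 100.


Ec = 0.92, Eb = 0.8, Ea = 0.71
E = 0.92 * 0.8 * 0.71 * 100 = 52.2560%

52.2560 %


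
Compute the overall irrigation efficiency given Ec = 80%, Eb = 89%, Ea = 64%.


Ec = 0.8, Eb = 0.89, Ea = 0.64
E = 0.8 * 0.89 * 0.64 * 100 = 45.5680%

45.5680 %


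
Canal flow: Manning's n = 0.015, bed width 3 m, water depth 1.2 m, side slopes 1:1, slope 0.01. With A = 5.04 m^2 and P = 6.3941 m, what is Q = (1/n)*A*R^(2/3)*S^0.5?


R = A/P = 5.04/6.3941 = 0.788227
Q = (1/0.015) * 5.04 * 0.788227^(2/3) * 0.01^0.5

28.6708 m^3/s


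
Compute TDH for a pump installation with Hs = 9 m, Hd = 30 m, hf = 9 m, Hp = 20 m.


TDH = Hs + Hd + hf + Hp = 9 + 30 + 9 + 20 = 68

68 m


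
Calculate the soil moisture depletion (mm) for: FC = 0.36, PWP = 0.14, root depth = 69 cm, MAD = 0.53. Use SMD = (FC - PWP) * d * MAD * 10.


SMD = (FC - PWP) * d * MAD * 10
SMD = (0.36 - 0.14) * 69 * 0.53 * 10
SMD = 0.2200 * 69 * 0.53 * 10

80.4540 mm


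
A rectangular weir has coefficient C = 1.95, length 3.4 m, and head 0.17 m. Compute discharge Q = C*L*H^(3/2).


Q = C * L * H^(3/2) = 1.95 * 3.4 * 0.17^1.5 = 1.95 * 3.4 * 0.070093

0.4647 m^3/s


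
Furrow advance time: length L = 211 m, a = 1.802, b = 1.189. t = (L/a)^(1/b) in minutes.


t = (L/a)^(1/b)
t = (211/1.802)^(1/1.189)
t = 117.092120^(1/1.189)

54.9187 min


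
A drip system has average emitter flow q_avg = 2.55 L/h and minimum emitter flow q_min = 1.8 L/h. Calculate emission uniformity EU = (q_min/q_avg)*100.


EU = (q_min/q_avg)*100 = (1.8/2.55)*100 = 70.5882%

70.5882 %


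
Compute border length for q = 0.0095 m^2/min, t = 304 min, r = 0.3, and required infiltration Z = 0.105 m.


L = q*t/((1+r)*Z)
L = 0.0095*304/((1+0.3)*0.105)
L = 2.888/0.1365

21.1575 m


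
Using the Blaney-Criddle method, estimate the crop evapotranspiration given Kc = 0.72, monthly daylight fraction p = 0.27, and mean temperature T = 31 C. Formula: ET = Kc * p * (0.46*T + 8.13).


ET = Kc * p * (0.46*T + 8.13)
ET = 0.72 * 0.27 * (0.46*31 + 8.13)
ET = 0.72 * 0.27 * 22.3900

4.3526 mm/day


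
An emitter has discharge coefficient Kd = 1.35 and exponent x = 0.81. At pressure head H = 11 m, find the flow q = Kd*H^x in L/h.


q = Kd * H^x = 1.35 * 11^0.81 = 1.35 * 6.974741

9.4159 L/h


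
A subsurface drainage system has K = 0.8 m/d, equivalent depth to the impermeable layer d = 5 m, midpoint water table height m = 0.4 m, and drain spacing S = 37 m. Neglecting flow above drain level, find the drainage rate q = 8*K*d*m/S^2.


q = 8*K*d*m/S^2
q = 8*0.8*5*0.4/37^2
q = 12.8000 / 1369

0.0093 m/d


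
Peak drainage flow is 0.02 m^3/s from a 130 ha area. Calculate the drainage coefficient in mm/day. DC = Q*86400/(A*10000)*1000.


DC = Q * 86400 / (A * 10000) * 1000
DC = 0.02 * 86400 / (130 * 10000) * 1000
DC = 1728000.0000 / 1300000

1.3292 mm/day


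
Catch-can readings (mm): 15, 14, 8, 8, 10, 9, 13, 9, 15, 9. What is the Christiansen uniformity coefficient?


mean = 11.000000 mm
MAD = 2.600000 mm
CU = (1 - 2.600000/11.000000)*100

76.3636 %


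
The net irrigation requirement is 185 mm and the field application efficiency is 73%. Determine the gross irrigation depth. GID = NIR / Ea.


Ea = 73% = 0.73
GID = NIR / Ea = 185 / 0.73 = 253.4247 mm

253.4247 mm


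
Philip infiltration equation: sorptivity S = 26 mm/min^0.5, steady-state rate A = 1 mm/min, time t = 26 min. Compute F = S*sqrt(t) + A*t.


F = S*sqrt(t) + A*t
F = 26*sqrt(26) + 1*26
F = 26*5.099020 + 26

158.5745 mm


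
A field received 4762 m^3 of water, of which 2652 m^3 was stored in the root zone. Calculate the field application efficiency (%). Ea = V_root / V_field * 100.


Ea = V_root / V_field * 100 = 2652 / 4762 * 100 = 55.6909%

55.6909 %


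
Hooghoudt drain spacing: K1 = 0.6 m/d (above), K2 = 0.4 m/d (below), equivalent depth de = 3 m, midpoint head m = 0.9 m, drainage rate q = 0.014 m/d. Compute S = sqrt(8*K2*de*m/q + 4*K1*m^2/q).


S^2 = 8*K2*de*m/q + 4*K1*m^2/q
S^2 = 8*0.4*3*0.9/0.014 + 4*0.6*0.9^2/0.014
S = sqrt(756.0000)

27.4955 m


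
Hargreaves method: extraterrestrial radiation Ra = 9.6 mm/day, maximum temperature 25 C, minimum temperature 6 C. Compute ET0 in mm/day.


Tmean = (Tmax + Tmin)/2 = (25 + 6)/2 = 15.5
ET0 = 0.0023 * 9.6 * (15.5 + 17.8) * sqrt(25 - 6)
ET0 = 0.0023 * 9.6 * 33.3 * 4.358899

3.2049 mm/day


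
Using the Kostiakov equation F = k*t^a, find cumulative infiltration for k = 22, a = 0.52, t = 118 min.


F = k * t^a = 22 * 118^0.52
F = 22 * 11.950295

262.9065 mm


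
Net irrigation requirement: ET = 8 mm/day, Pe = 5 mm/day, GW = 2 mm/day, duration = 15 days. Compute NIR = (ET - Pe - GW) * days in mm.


Daily deficit = ET - Pe - GW = 8 - 5 - 2 = 1 mm/day
NIR = 1 * 15 = 15 mm

15.0000 mm


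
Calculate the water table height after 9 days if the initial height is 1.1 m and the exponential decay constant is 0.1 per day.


m = m0 * exp(-k*t)
m = 1.1 * exp(-0.1 * 9)
m = 1.1 * exp(-0.9000)

0.4472 m


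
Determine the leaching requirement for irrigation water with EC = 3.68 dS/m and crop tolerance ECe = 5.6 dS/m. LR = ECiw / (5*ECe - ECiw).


LR = ECiw / (5*ECe - ECiw)
LR = 3.68 / (5*5.6 - 3.68)
LR = 3.68 / 24.3200

0.1513


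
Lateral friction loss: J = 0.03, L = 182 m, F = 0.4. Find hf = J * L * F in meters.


hf = J * L * F = 0.03 * 182 * 0.4 = 2.1840 m

2.1840 m


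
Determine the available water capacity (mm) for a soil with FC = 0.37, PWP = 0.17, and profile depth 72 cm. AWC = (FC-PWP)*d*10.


AWC = (FC - PWP) * d * 10
AWC = (0.37 - 0.17) * 72 * 10
AWC = 0.2000 * 72 * 10

144.0000 mm


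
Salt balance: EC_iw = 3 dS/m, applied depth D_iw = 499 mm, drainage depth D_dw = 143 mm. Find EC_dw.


EC_dw = EC_iw * D_iw / D_dw
EC_dw = 3 * 499 / 143
EC_dw = 1497 / 143

10.4685 dS/m


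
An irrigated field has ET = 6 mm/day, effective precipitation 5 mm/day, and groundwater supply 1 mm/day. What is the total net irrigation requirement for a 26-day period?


Daily deficit = ET - Pe - GW = 6 - 5 - 1 = 0 mm/day
NIR = 0 * 26 = 0 mm

0 mm


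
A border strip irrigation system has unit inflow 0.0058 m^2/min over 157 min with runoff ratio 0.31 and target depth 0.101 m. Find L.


L = q*t/((1+r)*Z)
L = 0.0058*157/((1+0.31)*0.101)
L = 0.9106/0.13231

6.8823 m


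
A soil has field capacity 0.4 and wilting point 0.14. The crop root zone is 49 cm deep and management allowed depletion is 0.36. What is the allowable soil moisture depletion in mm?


SMD = (FC - PWP) * d * MAD * 10
SMD = (0.4 - 0.14) * 49 * 0.36 * 10
SMD = 0.2600 * 49 * 0.36 * 10

45.8640 mm


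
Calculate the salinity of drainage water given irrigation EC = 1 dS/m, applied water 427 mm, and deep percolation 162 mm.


EC_dw = EC_iw * D_iw / D_dw
EC_dw = 1 * 427 / 162
EC_dw = 427 / 162

2.6358 dS/m


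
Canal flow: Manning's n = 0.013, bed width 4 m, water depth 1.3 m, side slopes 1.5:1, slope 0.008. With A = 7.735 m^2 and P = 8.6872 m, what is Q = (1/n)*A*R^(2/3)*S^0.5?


R = A/P = 7.735/8.6872 = 0.890390
Q = (1/0.013) * 7.735 * 0.890390^(2/3) * 0.008^0.5

49.2548 m^3/s


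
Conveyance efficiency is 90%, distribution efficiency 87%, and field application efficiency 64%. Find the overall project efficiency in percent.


Ec = 0.9, Eb = 0.87, Ea = 0.64
E = 0.9 * 0.87 * 0.64 * 100 = 50.1120%

50.1120 %


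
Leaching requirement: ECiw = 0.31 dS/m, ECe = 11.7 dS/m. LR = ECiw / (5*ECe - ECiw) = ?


LR = ECiw / (5*ECe - ECiw)
LR = 0.31 / (5*11.7 - 0.31)
LR = 0.31 / 58.1900

0.0053


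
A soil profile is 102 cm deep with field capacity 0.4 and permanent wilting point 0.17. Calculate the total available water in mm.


AWC = (FC - PWP) * d * 10
AWC = (0.4 - 0.17) * 102 * 10
AWC = 0.2300 * 102 * 10

234.6000 mm


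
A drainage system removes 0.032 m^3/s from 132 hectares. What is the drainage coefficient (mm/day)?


DC = Q * 86400 / (A * 10000) * 1000
DC = 0.032 * 86400 / (132 * 10000) * 1000
DC = 2764800.0000 / 1320000

2.0945 mm/day
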